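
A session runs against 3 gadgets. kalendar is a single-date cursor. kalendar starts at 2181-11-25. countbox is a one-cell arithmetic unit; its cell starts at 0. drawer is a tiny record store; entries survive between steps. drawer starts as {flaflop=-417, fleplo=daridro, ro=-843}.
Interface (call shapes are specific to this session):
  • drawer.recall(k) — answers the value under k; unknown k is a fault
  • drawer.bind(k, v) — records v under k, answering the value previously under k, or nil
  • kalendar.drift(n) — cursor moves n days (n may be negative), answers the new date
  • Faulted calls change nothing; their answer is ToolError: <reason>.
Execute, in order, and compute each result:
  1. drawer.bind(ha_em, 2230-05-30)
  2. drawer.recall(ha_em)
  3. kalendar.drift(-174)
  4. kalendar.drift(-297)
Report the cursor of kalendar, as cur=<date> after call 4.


Step: drawer.bind[k='ha_em'; v='2230-05-30']
Result: nil
Step: drawer.recall[k='ha_em']
Result: 2230-05-30
Step: kalendar.drift[n='-174']
Result: 2181-06-04
Step: kalendar.drift[n='-297']
Result: 2180-08-11

Answer: cur=2180-08-11


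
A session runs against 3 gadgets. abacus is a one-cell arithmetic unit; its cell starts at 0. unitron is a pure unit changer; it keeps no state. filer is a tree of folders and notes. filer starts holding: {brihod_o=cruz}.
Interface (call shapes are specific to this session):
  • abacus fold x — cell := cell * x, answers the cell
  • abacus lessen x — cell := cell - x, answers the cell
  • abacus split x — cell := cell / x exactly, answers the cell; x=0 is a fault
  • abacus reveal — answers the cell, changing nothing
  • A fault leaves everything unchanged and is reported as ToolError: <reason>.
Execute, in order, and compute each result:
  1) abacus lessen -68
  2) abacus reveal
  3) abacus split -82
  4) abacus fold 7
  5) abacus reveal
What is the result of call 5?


~$ abacus lessen -68
= 68
~$ abacus reveal
= 68
~$ abacus split -82
= -34/41
~$ abacus fold 7
= -238/41
~$ abacus reveal
= -238/41

Answer: -238/41


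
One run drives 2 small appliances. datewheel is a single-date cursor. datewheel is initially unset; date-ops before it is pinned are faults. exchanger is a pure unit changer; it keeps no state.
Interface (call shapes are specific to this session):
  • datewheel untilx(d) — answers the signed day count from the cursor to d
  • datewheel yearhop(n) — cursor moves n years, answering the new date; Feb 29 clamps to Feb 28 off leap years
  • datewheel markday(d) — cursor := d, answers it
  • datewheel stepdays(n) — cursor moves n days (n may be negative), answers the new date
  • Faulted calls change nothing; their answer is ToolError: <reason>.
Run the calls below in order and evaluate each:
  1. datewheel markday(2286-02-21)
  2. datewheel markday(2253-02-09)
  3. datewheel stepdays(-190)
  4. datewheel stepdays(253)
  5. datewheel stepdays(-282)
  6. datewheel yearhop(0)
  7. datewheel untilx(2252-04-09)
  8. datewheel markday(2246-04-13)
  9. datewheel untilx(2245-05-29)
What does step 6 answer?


Next I call datewheel markday passing d='2286-02-21', and see 2286-02-21.
I invoke datewheel markday passing d='2253-02-09', yielding 2253-02-09.
Next I call datewheel stepdays passing n='-190', yielding 2252-08-03.
Next I call datewheel stepdays passing n='253', and get 2253-04-13.
I invoke datewheel stepdays passing n='-282': 2252-07-05.
Now I run datewheel yearhop passing n='0', yielding 2252-07-05.
Calling datewheel untilx passing d='2252-04-09', and see -87.
Calling datewheel markday passing d='2246-04-13', giving 2246-04-13.
I call datewheel untilx passing d='2245-05-29', and get -319.

Answer: 2252-07-05


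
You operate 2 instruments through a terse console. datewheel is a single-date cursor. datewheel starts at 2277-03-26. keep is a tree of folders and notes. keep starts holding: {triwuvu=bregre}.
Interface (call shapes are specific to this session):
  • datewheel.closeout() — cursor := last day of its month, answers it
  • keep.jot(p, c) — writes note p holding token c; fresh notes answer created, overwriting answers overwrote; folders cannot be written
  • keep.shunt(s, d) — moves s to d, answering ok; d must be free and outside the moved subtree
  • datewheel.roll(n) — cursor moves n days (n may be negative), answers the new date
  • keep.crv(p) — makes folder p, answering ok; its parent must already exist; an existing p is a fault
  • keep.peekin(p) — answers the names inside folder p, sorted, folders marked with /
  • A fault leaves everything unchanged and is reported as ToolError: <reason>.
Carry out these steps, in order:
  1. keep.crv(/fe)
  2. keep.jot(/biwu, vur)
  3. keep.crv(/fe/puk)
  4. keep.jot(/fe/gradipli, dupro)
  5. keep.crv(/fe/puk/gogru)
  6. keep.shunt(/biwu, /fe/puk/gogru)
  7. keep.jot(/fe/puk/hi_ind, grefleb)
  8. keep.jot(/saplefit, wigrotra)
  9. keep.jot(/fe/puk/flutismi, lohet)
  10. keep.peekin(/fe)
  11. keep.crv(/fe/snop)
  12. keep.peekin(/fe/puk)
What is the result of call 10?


Answer: [gradipli, puk/]

Derivation:
Act: keep.crv[p: /fe]
Obs: ok
Act: keep.jot[p: /biwu; c: vur]
Obs: created
Act: keep.crv[p: /fe/puk]
Obs: ok
Act: keep.jot[p: /fe/gradipli; c: dupro]
Obs: created
Act: keep.crv[p: /fe/puk/gogru]
Obs: ok
Act: keep.shunt[s: /biwu; d: /fe/puk/gogru]
Obs: ToolError: exists
Act: keep.jot[p: /fe/puk/hi_ind; c: grefleb]
Obs: created
Act: keep.jot[p: /saplefit; c: wigrotra]
Obs: created
Act: keep.jot[p: /fe/puk/flutismi; c: lohet]
Obs: created
Act: keep.peekin[p: /fe]
Obs: [gradipli, puk/]
Act: keep.crv[p: /fe/snop]
Obs: ok
Act: keep.peekin[p: /fe/puk]
Obs: [flutismi, gogru/, hi_ind]


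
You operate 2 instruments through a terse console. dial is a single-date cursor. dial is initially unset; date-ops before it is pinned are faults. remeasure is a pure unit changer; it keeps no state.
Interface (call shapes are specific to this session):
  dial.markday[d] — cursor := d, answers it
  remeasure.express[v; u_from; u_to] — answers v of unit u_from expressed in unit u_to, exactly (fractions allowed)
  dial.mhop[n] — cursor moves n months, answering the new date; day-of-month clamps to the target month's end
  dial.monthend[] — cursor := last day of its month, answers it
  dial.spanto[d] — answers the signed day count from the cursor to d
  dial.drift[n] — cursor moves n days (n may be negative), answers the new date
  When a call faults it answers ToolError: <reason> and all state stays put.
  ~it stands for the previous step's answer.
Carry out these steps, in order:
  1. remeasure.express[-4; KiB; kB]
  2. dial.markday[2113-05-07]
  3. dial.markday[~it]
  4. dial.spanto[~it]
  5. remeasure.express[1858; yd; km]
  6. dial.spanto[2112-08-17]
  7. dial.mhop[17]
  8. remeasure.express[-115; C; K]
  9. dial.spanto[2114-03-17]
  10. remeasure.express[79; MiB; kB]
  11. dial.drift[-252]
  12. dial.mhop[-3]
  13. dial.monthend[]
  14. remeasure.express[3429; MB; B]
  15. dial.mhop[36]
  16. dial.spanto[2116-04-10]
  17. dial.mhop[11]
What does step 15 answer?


Calling express passing v: -4, u_from: KiB, u_to: kB, which returns -512/125.
I try markday passing d: 2113-05-07: 2113-05-07.
Invoking markday passing d: ~it, → 2113-05-07.
I try spanto passing d: ~it, — result: 0.
I invoke express passing v: 1858, u_from: yd, u_to: km, → 1061847/625000.
Using spanto passing d: 2112-08-17, giving -263.
Using mhop passing n: 17, — result: 2114-10-07.
I invoke express passing v: -115, u_from: C, u_to: K, and see 3163/20.
I try spanto passing d: 2114-03-17, and see -204.
Now I run express passing v: 79, u_from: MiB, u_to: kB, → 10354688/125.
I invoke drift passing n: -252, and see 2114-01-28.
I run mhop passing n: -3, and see 2113-10-28.
Calling monthend, and observe 2113-10-31.
I use express passing v: 3429, u_from: MB, u_to: B, → 3429000000.
Then mhop passing n: 36, — result: 2116-10-31.
Invoking spanto passing d: 2116-04-10, — result: -204.
I call mhop passing n: 11, yielding 2117-09-30.

Answer: 2116-10-31


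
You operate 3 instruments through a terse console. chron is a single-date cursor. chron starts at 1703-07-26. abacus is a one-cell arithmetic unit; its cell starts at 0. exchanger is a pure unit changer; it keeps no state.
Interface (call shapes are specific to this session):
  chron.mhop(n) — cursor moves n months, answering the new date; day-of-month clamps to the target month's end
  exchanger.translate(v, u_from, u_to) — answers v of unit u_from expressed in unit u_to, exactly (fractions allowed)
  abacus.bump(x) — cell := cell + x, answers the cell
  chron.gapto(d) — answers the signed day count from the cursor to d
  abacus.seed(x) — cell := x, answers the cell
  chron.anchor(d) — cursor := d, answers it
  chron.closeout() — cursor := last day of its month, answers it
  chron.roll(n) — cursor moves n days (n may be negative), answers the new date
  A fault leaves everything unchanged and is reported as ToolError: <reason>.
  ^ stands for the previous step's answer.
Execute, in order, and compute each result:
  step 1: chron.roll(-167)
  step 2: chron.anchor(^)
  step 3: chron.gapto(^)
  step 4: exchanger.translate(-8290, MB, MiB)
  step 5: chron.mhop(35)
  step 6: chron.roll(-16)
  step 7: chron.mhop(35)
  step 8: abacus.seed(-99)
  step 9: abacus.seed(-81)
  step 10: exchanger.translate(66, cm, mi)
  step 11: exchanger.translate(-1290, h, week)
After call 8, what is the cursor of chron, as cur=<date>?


Answer: cur=1708-11-24

Derivation:
[in] roll -167
:: 1703-02-09
[in] anchor ^
:: 1703-02-09
[in] gapto ^
:: 0
[in] translate -8290 MB MiB
:: -64765625/8192
[in] mhop 35
:: 1706-01-09
[in] roll -16
:: 1705-12-24
[in] mhop 35
:: 1708-11-24
[in] seed -99
:: -99
[in] seed -81
:: -81
[in] translate 66 cm mi
:: 5/12192
[in] translate -1290 h week
:: -215/28


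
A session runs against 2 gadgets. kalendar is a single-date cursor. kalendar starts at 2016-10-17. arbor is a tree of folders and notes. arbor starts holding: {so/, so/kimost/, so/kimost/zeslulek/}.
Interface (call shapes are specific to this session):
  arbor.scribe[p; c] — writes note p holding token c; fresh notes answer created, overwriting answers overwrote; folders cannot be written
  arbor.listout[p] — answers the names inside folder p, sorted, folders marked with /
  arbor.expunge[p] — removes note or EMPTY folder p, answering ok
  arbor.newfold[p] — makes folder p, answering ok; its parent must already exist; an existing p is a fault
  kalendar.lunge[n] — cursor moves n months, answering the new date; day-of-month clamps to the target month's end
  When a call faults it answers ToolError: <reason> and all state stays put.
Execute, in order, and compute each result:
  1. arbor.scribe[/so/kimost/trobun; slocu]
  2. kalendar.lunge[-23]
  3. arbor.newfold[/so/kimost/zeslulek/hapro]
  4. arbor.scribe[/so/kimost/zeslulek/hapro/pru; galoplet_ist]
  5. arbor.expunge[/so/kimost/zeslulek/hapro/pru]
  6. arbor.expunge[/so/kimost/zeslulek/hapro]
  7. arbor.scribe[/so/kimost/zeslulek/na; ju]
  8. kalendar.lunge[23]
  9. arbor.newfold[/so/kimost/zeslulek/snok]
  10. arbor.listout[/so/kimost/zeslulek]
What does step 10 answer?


Answer: [na, snok/]

Derivation:
[in] arbor.scribe p='/so/kimost/trobun' c='slocu'
  created
[in] kalendar.lunge n='-23'
  2014-11-17
[in] arbor.newfold p='/so/kimost/zeslulek/hapro'
  ok
[in] arbor.scribe p='/so/kimost/zeslulek/hapro/pru' c='galoplet_ist'
  created
[in] arbor.expunge p='/so/kimost/zeslulek/hapro/pru'
  ok
[in] arbor.expunge p='/so/kimost/zeslulek/hapro'
  ok
[in] arbor.scribe p='/so/kimost/zeslulek/na' c='ju'
  created
[in] kalendar.lunge n='23'
  2016-10-17
[in] arbor.newfold p='/so/kimost/zeslulek/snok'
  ok
[in] arbor.listout p='/so/kimost/zeslulek'
  [na, snok/]


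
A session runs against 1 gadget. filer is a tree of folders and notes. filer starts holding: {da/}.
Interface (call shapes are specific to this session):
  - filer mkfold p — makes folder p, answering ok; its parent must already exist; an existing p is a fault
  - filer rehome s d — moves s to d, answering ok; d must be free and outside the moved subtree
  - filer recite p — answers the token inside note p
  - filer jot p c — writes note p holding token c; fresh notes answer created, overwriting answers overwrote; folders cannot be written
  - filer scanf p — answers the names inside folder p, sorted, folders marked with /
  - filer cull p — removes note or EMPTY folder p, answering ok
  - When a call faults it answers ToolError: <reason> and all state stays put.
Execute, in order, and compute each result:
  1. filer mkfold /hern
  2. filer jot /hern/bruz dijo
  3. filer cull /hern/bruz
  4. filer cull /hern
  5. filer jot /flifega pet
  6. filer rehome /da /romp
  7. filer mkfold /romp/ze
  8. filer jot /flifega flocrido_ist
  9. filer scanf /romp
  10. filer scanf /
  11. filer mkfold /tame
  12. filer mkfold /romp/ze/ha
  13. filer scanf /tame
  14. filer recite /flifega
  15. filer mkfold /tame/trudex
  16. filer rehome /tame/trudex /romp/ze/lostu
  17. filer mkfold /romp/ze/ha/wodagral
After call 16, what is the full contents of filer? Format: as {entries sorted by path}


Answer: {flifega=flocrido_ist, romp/, romp/ze/, romp/ze/ha/, romp/ze/lostu/, tame/}

Derivation:
-> filer mkfold(p='/hern')
<- ok
-> filer jot(p='/hern/bruz', c='dijo')
<- created
-> filer cull(p='/hern/bruz')
<- ok
-> filer cull(p='/hern')
<- ok
-> filer jot(p='/flifega', c='pet')
<- created
-> filer rehome(s='/da', d='/romp')
<- ok
-> filer mkfold(p='/romp/ze')
<- ok
-> filer jot(p='/flifega', c='flocrido_ist')
<- overwrote
-> filer scanf(p='/romp')
<- [ze/]
-> filer scanf(p='/')
<- [flifega, romp/]
-> filer mkfold(p='/tame')
<- ok
-> filer mkfold(p='/romp/ze/ha')
<- ok
-> filer scanf(p='/tame')
<- []
-> filer recite(p='/flifega')
<- flocrido_ist
-> filer mkfold(p='/tame/trudex')
<- ok
-> filer rehome(s='/tame/trudex', d='/romp/ze/lostu')
<- ok
-> filer mkfold(p='/romp/ze/ha/wodagral')
<- ok


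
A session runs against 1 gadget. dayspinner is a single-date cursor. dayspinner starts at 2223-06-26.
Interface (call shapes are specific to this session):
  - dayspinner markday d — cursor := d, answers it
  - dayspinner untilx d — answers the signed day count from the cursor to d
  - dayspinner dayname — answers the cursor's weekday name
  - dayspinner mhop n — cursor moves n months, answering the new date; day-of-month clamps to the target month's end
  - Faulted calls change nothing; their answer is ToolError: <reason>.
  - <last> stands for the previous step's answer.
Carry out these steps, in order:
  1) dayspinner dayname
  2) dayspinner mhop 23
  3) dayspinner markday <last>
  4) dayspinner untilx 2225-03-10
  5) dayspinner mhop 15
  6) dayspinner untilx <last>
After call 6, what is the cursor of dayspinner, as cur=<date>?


Answer: cur=2226-08-26

Derivation:
→ dayspinner dayname()
← Thursday
→ dayspinner mhop(n: 23)
← 2225-05-26
→ dayspinner markday(d: <last>)
← 2225-05-26
→ dayspinner untilx(d: 2225-03-10)
← -77
→ dayspinner mhop(n: 15)
← 2226-08-26
→ dayspinner untilx(d: <last>)
← 0


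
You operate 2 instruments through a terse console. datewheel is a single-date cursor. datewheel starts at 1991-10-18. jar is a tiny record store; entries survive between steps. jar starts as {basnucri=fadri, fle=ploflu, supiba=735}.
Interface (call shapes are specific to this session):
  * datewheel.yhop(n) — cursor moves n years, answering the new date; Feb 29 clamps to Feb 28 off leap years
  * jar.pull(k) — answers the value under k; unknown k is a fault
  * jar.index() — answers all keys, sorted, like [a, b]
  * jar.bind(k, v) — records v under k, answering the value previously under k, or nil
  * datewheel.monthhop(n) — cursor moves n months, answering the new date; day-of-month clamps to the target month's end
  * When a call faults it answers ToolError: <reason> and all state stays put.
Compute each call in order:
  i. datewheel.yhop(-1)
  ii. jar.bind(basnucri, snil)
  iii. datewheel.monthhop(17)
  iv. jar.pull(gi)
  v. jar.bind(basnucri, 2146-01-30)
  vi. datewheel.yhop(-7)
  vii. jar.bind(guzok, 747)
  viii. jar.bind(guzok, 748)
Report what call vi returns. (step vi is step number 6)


Then datewheel.yhop using n: -1, and get 1990-10-18.
I try jar.bind using k: basnucri, v: snil, yielding fadri.
Invoking datewheel.monthhop using n: 17, → 1992-03-18.
I use jar.pull using k: gi, and observe ToolError: no such key gi.
I use jar.bind using k: basnucri, v: 2146-01-30, and observe snil.
Calling datewheel.yhop using n: -7, and observe 1985-03-18.
Then jar.bind using k: guzok, v: 747, — result: nil.
I call jar.bind using k: guzok, v: 748, and observe 747.

Answer: 1985-03-18


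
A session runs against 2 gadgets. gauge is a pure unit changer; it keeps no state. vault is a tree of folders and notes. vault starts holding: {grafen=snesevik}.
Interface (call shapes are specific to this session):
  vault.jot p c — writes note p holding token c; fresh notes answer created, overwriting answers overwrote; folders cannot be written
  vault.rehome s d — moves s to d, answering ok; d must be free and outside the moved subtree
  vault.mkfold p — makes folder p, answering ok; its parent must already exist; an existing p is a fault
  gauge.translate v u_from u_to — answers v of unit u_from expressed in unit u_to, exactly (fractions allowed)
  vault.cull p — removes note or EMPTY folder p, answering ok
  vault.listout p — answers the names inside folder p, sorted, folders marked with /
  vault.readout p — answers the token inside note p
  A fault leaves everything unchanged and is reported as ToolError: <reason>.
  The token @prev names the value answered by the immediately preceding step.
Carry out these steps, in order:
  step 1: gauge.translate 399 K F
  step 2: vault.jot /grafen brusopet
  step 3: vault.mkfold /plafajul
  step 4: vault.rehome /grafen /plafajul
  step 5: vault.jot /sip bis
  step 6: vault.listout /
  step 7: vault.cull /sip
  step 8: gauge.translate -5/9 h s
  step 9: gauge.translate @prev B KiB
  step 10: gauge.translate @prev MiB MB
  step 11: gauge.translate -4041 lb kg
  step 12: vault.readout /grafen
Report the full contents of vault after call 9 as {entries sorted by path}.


> gauge.translate v: 399 u_from: K u_to: F
  25853/100
> vault.jot p: /grafen c: brusopet
  overwrote
> vault.mkfold p: /plafajul
  ok
> vault.rehome s: /grafen d: /plafajul
  ToolError: exists
> vault.jot p: /sip c: bis
  created
> vault.listout p: /
  [grafen, plafajul/, sip]
> vault.cull p: /sip
  ok
> gauge.translate v: -5/9 u_from: h u_to: s
  -2000
> gauge.translate v: @prev u_from: B u_to: KiB
  -125/64
> gauge.translate v: @prev u_from: MiB u_to: MB
  -256/125
> gauge.translate v: -4041 u_from: lb u_to: kg
  -183296676717/100000000
> vault.readout p: /grafen
  brusopet

Answer: {grafen=brusopet, plafajul/}


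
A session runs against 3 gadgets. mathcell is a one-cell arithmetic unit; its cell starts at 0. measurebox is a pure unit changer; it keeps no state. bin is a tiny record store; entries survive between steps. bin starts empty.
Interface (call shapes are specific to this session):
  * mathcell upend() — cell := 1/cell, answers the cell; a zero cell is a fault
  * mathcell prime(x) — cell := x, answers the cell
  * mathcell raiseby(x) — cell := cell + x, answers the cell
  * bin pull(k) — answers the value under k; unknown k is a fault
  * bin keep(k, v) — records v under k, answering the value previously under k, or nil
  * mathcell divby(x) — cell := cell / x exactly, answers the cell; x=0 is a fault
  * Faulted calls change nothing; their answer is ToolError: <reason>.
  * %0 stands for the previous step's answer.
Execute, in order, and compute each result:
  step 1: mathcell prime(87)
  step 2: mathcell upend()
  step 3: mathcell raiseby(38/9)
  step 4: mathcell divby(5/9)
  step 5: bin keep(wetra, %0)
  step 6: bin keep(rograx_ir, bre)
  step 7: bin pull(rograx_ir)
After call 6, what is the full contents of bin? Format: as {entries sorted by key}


>> mathcell prime(x: 87)
<< 87
>> mathcell upend()
<< 1/87
>> mathcell raiseby(x: 38/9)
<< 1105/261
>> mathcell divby(x: 5/9)
<< 221/29
>> bin keep(k: wetra, v: %0)
<< nil
>> bin keep(k: rograx_ir, v: bre)
<< nil
>> bin pull(k: rograx_ir)
<< bre

Answer: {rograx_ir=bre, wetra=221/29}


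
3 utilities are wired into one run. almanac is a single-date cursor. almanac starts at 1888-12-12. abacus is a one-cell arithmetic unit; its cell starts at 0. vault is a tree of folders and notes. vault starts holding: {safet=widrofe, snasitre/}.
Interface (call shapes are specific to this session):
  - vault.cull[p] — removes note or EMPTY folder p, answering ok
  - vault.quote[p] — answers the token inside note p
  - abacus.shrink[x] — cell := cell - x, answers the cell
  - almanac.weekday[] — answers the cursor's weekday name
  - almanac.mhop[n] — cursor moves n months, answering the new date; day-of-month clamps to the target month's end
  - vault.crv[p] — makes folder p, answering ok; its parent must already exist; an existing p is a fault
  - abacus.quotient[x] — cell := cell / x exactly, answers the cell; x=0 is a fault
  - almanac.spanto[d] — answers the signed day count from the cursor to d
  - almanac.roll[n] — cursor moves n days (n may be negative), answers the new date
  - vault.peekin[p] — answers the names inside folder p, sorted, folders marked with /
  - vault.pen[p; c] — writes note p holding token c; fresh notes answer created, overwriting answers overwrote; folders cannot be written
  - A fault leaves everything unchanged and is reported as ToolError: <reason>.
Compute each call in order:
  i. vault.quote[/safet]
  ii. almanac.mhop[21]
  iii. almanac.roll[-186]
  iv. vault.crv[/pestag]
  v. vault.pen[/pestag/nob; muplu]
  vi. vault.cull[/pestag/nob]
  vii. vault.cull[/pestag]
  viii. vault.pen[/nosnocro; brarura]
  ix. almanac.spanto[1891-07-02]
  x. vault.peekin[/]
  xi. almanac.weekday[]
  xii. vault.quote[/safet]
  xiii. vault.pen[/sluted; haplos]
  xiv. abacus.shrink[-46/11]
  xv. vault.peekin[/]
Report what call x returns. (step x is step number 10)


>> vault.quote(p: /safet)
<< widrofe
>> almanac.mhop(n: 21)
<< 1890-09-12
>> almanac.roll(n: -186)
<< 1890-03-10
>> vault.crv(p: /pestag)
<< ok
>> vault.pen(p: /pestag/nob, c: muplu)
<< created
>> vault.cull(p: /pestag/nob)
<< ok
>> vault.cull(p: /pestag)
<< ok
>> vault.pen(p: /nosnocro, c: brarura)
<< created
>> almanac.spanto(d: 1891-07-02)
<< 479
>> vault.peekin(p: /)
<< [nosnocro, safet, snasitre/]
>> almanac.weekday()
<< Monday
>> vault.quote(p: /safet)
<< widrofe
>> vault.pen(p: /sluted, c: haplos)
<< created
>> abacus.shrink(x: -46/11)
<< 46/11
>> vault.peekin(p: /)
<< [nosnocro, safet, sluted, snasitre/]

Answer: [nosnocro, safet, snasitre/]


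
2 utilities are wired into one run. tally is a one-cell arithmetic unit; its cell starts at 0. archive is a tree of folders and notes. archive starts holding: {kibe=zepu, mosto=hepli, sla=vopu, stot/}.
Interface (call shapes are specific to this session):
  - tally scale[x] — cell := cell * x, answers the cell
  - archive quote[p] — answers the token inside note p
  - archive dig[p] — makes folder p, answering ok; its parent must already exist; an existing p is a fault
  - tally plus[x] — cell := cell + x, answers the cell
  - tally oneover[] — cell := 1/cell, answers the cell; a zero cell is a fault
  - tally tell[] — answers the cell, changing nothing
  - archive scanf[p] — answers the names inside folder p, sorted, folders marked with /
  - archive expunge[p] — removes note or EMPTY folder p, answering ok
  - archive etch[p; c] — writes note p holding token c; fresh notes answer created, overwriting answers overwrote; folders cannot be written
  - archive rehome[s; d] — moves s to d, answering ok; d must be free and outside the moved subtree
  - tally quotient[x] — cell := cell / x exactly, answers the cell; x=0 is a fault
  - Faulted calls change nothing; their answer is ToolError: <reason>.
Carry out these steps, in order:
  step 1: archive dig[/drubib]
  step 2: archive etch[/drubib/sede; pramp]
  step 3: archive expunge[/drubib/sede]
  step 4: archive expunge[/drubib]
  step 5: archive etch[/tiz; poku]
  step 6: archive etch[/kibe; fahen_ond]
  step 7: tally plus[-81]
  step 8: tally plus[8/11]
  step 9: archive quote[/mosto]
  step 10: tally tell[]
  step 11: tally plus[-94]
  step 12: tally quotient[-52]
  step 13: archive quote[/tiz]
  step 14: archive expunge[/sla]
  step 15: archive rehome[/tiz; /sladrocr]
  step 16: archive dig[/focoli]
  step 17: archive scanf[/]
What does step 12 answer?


Answer: 1917/572

Derivation:
;; archive dig(p: /drubib) == ok
;; archive etch(p: /drubib/sede, c: pramp) == created
;; archive expunge(p: /drubib/sede) == ok
;; archive expunge(p: /drubib) == ok
;; archive etch(p: /tiz, c: poku) == created
;; archive etch(p: /kibe, c: fahen_ond) == overwrote
;; tally plus(x: -81) == -81
;; tally plus(x: 8/11) == -883/11
;; archive quote(p: /mosto) == hepli
;; tally tell() == -883/11
;; tally plus(x: -94) == -1917/11
;; tally quotient(x: -52) == 1917/572
;; archive quote(p: /tiz) == poku
;; archive expunge(p: /sla) == ok
;; archive rehome(s: /tiz, d: /sladrocr) == ok
;; archive dig(p: /focoli) == ok
;; archive scanf(p: /) == [focoli/, kibe, mosto, sladrocr, stot/]


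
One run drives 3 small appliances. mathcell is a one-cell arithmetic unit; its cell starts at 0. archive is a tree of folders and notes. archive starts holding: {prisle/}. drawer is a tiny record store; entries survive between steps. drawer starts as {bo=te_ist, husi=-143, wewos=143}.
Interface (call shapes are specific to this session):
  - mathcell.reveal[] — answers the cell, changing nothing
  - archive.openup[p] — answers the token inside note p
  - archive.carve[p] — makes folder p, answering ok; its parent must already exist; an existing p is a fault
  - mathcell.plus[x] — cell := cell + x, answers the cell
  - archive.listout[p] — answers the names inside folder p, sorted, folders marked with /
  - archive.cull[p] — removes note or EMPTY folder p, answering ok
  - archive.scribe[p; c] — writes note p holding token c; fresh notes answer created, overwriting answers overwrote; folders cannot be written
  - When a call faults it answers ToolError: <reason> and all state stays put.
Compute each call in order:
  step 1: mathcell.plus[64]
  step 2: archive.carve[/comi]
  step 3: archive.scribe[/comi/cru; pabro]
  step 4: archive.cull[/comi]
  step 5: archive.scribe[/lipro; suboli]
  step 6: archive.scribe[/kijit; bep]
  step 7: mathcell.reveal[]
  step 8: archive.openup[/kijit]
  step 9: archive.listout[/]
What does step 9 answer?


·→ plus(x='64')
·← 64
·→ carve(p='/comi')
·← ok
·→ scribe(p='/comi/cru', c='pabro')
·← created
·→ cull(p='/comi')
·← ToolError: not empty
·→ scribe(p='/lipro', c='suboli')
·← created
·→ scribe(p='/kijit', c='bep')
·← created
·→ reveal()
·← 64
·→ openup(p='/kijit')
·← bep
·→ listout(p='/')
·← [comi/, kijit, lipro, prisle/]

Answer: [comi/, kijit, lipro, prisle/]


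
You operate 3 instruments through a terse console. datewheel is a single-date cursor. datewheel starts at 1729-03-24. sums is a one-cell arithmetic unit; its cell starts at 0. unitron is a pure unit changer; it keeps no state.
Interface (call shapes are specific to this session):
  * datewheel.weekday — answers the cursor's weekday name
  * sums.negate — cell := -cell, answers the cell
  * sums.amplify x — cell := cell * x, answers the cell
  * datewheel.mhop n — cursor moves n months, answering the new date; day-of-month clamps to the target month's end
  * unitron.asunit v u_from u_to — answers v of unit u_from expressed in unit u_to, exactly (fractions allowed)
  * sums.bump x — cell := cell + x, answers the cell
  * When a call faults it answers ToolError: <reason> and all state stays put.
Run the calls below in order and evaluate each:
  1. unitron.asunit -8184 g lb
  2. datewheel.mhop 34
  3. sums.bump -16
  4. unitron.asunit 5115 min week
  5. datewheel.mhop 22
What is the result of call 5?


Answer: 1733-11-24

Derivation:
> asunit v→-8184 u_from→g u_to→lb
  -74400000/4123567
> mhop n→34
  1732-01-24
> bump x→-16
  -16
> asunit v→5115 u_from→min u_to→week
  341/672
> mhop n→22
  1733-11-24


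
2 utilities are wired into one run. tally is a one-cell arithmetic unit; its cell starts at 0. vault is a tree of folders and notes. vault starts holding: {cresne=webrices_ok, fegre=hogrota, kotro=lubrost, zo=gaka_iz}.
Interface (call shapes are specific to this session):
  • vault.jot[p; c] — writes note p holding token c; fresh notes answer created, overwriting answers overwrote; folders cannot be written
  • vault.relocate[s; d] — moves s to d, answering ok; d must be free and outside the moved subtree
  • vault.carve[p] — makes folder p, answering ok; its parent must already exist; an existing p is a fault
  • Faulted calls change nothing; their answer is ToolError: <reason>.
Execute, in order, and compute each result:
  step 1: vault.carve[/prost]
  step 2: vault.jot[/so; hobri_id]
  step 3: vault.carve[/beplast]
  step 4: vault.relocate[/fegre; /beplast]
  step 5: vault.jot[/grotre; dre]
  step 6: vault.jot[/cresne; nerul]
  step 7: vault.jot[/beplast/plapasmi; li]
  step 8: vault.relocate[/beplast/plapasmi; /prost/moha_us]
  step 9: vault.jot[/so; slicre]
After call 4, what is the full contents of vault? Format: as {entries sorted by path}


Answer: {beplast/, cresne=webrices_ok, fegre=hogrota, kotro=lubrost, prost/, so=hobri_id, zo=gaka_iz}

Derivation:
% 1. carve(p=/prost) : ok
% 2. jot(p=/so, c=hobri_id) : created
% 3. carve(p=/beplast) : ok
% 4. relocate(s=/fegre, d=/beplast) : ToolError: exists
% 5. jot(p=/grotre, c=dre) : created
% 6. jot(p=/cresne, c=nerul) : overwrote
% 7. jot(p=/beplast/plapasmi, c=li) : created
% 8. relocate(s=/beplast/plapasmi, d=/prost/moha_us) : ok
% 9. jot(p=/so, c=slicre) : overwrote


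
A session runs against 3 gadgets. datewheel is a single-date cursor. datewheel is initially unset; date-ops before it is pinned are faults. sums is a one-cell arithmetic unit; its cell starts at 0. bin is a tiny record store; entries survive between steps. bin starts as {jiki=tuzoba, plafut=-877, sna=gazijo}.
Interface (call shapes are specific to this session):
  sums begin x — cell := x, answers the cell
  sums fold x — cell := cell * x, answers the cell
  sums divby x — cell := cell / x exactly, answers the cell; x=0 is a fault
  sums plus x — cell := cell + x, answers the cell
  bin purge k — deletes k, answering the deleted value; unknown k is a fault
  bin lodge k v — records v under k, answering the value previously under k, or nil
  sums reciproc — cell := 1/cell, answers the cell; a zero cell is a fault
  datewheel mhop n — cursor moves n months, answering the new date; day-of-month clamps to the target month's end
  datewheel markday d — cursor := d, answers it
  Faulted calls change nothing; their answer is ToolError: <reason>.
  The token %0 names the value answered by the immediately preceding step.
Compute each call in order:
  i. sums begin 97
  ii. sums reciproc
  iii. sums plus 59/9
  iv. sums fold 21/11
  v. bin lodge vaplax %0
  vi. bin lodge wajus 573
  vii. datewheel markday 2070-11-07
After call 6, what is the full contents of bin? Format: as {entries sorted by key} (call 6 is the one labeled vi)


% 1. sums begin(x='97') ~> 97
% 2. sums reciproc() ~> 1/97
% 3. sums plus(x='59/9') ~> 5732/873
% 4. sums fold(x='21/11') ~> 40124/3201
% 5. bin lodge(k='vaplax', v='%0') ~> nil
% 6. bin lodge(k='wajus', v='573') ~> nil
% 7. datewheel markday(d='2070-11-07') ~> 2070-11-07

Answer: {jiki=tuzoba, plafut=-877, sna=gazijo, vaplax=40124/3201, wajus=573}


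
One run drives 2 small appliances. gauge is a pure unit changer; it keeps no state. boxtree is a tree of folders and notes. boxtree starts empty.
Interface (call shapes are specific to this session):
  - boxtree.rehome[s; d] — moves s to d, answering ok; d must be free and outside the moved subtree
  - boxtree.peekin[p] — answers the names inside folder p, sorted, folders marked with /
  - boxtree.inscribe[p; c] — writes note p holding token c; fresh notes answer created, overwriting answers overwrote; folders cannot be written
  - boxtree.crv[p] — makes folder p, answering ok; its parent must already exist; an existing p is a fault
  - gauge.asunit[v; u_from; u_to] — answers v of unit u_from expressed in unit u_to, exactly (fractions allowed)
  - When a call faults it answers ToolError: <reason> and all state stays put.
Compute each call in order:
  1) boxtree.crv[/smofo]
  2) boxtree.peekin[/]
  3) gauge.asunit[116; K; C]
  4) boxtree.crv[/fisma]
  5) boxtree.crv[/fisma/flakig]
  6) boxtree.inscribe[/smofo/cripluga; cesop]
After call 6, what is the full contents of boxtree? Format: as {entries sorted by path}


Answer: {fisma/, fisma/flakig/, smofo/, smofo/cripluga=cesop}

Derivation:
Step: crv[p=/smofo]
Result: ok
Step: peekin[p=/]
Result: [smofo/]
Step: asunit[v=116; u_from=K; u_to=C]
Result: -3143/20
Step: crv[p=/fisma]
Result: ok
Step: crv[p=/fisma/flakig]
Result: ok
Step: inscribe[p=/smofo/cripluga; c=cesop]
Result: created


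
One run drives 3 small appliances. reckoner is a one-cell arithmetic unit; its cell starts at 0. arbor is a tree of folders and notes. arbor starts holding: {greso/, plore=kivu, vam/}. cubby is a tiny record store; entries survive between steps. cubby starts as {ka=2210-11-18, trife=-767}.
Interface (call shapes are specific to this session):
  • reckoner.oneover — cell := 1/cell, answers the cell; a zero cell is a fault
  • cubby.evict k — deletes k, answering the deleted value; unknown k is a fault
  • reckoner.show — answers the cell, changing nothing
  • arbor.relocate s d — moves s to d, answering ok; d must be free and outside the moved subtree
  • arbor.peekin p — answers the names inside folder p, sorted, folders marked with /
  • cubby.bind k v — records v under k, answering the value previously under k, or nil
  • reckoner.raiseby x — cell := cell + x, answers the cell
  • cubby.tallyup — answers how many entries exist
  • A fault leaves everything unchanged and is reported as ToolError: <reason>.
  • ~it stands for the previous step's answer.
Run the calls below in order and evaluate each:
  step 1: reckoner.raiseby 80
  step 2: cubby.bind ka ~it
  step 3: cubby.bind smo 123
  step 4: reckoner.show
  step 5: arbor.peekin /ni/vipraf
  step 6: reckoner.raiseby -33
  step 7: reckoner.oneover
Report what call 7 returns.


Answer: 1/47

Derivation:
> reckoner.raiseby x='80'
[out] 80
> cubby.bind k='ka' v='~it'
[out] 2210-11-18
> cubby.bind k='smo' v='123'
[out] nil
> reckoner.show
[out] 80
> arbor.peekin p='/ni/vipraf'
[out] ToolError: not found
> reckoner.raiseby x='-33'
[out] 47
> reckoner.oneover
[out] 1/47


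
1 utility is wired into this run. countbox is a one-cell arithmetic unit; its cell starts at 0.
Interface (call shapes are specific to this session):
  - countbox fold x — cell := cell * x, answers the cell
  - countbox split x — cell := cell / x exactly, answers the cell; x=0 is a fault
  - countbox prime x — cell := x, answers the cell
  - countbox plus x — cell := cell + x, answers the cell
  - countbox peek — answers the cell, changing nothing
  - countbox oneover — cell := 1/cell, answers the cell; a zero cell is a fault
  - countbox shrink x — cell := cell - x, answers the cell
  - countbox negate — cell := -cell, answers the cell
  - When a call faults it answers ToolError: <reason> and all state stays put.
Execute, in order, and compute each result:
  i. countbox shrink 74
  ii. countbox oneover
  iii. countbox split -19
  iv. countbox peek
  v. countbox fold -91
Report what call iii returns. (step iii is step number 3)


;; countbox shrink(x=74) : -74
;; countbox oneover() : -1/74
;; countbox split(x=-19) : 1/1406
;; countbox peek() : 1/1406
;; countbox fold(x=-91) : -91/1406

Answer: 1/1406


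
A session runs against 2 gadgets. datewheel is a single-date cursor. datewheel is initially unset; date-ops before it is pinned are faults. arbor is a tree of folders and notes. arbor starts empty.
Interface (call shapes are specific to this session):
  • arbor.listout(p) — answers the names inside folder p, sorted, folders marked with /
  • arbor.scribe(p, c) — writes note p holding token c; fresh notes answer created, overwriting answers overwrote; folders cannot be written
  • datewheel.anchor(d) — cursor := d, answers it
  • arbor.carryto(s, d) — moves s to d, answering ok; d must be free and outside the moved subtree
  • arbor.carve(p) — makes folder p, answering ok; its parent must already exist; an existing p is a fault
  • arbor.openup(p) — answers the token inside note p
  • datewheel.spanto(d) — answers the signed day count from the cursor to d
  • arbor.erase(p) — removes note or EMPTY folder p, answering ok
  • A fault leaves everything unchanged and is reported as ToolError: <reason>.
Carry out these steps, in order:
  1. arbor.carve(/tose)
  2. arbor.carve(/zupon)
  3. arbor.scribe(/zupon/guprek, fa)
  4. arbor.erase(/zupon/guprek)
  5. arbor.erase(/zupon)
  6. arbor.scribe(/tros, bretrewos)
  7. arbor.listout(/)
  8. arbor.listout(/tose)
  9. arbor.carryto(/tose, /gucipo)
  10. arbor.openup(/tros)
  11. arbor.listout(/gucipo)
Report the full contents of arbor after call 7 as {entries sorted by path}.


Act: arbor.carve[p: /tose]
Obs: ok
Act: arbor.carve[p: /zupon]
Obs: ok
Act: arbor.scribe[p: /zupon/guprek; c: fa]
Obs: created
Act: arbor.erase[p: /zupon/guprek]
Obs: ok
Act: arbor.erase[p: /zupon]
Obs: ok
Act: arbor.scribe[p: /tros; c: bretrewos]
Obs: created
Act: arbor.listout[p: /]
Obs: [tose/, tros]
Act: arbor.listout[p: /tose]
Obs: []
Act: arbor.carryto[s: /tose; d: /gucipo]
Obs: ok
Act: arbor.openup[p: /tros]
Obs: bretrewos
Act: arbor.listout[p: /gucipo]
Obs: []

Answer: {tose/, tros=bretrewos}


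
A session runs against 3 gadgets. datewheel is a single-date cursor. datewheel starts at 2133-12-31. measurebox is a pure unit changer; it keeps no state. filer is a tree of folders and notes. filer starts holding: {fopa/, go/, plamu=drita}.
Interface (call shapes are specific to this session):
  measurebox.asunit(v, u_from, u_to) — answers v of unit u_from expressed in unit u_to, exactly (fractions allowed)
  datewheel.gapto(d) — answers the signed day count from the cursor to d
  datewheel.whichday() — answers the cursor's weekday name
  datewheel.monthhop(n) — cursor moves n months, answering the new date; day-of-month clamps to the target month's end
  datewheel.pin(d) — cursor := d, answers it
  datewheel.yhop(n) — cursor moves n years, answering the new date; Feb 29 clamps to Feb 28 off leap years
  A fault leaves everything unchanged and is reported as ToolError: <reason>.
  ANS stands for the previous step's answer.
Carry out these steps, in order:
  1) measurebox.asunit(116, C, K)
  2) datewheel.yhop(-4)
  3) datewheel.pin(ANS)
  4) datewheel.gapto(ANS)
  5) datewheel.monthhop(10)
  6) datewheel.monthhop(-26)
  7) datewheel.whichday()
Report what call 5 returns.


Answer: 2130-10-31

Derivation:
% 1. measurebox.asunit(116, C, K) == 7783/20
% 2. datewheel.yhop(-4) == 2129-12-31
% 3. datewheel.pin(ANS) == 2129-12-31
% 4. datewheel.gapto(ANS) == 0
% 5. datewheel.monthhop(10) == 2130-10-31
% 6. datewheel.monthhop(-26) == 2128-08-31
% 7. datewheel.whichday() == Tuesday


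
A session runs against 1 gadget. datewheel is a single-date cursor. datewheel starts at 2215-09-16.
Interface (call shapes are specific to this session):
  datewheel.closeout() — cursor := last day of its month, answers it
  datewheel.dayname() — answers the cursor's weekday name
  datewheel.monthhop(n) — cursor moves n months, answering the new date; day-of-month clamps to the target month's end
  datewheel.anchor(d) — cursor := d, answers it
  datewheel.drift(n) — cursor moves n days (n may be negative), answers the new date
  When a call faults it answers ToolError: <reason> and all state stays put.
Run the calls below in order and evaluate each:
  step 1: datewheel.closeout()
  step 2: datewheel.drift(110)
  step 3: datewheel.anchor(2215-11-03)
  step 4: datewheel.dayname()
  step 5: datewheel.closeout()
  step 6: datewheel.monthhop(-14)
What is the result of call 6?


# closeout() => 2215-09-30
# drift(110) => 2216-01-18
# anchor(2215-11-03) => 2215-11-03
# dayname() => Friday
# closeout() => 2215-11-30
# monthhop(-14) => 2214-09-30

Answer: 2214-09-30
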